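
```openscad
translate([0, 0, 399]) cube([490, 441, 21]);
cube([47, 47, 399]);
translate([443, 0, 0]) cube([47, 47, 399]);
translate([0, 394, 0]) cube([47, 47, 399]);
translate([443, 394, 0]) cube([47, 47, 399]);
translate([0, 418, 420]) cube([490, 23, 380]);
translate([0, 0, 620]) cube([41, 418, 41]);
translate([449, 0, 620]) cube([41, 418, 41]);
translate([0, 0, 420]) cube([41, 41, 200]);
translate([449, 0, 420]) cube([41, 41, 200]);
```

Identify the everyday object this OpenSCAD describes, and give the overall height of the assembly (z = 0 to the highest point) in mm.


A chair. The overall height is 800 mm.

A slab on four corner posts with a tall panel at the back — a chair. The seat slab sits at z = 399 with thickness 21, and the 380 mm backrest starts at the seat top, so the overall height is 399 + 21 + 380 = 800 mm.


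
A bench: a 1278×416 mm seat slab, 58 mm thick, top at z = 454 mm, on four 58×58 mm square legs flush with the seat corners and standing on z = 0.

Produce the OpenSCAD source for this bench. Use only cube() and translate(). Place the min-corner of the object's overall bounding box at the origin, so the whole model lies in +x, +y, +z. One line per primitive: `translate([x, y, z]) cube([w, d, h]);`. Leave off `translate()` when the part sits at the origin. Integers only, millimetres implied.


translate([0, 0, 396]) cube([1278, 416, 58]);
cube([58, 58, 396]);
translate([0, 358, 0]) cube([58, 58, 396]);
translate([1220, 0, 0]) cube([58, 58, 396]);
translate([1220, 358, 0]) cube([58, 58, 396]);


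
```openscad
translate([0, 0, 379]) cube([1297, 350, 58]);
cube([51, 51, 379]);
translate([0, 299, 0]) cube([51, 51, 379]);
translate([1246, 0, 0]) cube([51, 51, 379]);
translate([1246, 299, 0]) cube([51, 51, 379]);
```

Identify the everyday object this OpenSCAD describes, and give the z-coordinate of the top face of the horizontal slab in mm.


A bench. The seat-top height is 437 mm.

A long slab on four corner posts — a bench. The slab sits at z = 379 with thickness 58, so the top is 379 + 58 = 437 mm.


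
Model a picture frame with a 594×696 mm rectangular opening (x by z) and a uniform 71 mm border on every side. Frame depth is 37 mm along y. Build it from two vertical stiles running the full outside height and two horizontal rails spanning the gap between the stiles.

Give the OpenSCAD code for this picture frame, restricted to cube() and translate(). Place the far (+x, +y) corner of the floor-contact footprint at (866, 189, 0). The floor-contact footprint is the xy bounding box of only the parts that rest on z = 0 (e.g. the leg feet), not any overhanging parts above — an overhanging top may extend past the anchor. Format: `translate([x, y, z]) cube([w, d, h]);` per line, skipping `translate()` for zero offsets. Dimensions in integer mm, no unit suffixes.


translate([130, 152, 0]) cube([71, 37, 838]);
translate([795, 152, 0]) cube([71, 37, 838]);
translate([201, 152, 0]) cube([594, 37, 71]);
translate([201, 152, 767]) cube([594, 37, 71]);


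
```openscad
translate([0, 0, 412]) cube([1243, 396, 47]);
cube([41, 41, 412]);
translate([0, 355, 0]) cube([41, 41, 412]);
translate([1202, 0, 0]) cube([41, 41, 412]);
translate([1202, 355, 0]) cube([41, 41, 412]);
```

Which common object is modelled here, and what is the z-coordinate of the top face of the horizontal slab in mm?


A bench. The seat-top height is 459 mm.

A long slab on four corner posts — a bench. The slab sits at z = 412 with thickness 47, so the top is 412 + 47 = 459 mm.


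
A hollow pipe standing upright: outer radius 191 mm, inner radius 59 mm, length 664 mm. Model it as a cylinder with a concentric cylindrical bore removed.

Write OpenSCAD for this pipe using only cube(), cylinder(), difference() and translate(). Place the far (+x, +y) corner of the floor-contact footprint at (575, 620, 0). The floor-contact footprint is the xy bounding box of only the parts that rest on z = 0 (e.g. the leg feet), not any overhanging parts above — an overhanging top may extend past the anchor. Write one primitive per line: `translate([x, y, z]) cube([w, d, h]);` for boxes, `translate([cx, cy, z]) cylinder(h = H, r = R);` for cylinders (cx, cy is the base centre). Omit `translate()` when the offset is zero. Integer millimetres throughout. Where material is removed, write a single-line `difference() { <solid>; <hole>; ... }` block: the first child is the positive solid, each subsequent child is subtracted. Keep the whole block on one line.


difference() { translate([384, 429, 0]) cylinder(h = 664, r = 191); translate([384, 429, 0]) cylinder(h = 664, r = 59); }


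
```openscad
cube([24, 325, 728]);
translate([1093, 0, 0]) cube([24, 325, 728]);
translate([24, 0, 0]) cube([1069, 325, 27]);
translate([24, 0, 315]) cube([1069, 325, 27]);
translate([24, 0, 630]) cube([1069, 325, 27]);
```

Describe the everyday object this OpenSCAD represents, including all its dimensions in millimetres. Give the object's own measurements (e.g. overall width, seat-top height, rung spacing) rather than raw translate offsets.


An open bookshelf. Two side panels, each 24 mm thick, 325 mm deep and 728 mm tall, stand 1117 mm apart (outside-to-outside). Between them sit 3 shelves, each 27 mm thick and 325 mm deep, spanning the full gap between the sides. The bottom shelf rests on the floor (its underside at z = 0) and the clear gap between one shelf's top and the next shelf's underside is 288 mm.


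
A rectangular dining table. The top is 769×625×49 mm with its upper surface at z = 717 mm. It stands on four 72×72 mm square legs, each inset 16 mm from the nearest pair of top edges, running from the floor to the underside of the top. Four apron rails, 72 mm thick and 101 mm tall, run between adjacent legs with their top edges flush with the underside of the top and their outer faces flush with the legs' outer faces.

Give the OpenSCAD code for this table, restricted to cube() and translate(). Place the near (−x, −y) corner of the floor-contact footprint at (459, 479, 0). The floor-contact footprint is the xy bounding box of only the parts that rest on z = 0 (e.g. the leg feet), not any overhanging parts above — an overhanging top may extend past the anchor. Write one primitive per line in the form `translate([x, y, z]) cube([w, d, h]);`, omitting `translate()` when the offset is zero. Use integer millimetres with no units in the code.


translate([443, 463, 668]) cube([769, 625, 49]);
translate([459, 479, 0]) cube([72, 72, 668]);
translate([1124, 479, 0]) cube([72, 72, 668]);
translate([459, 1000, 0]) cube([72, 72, 668]);
translate([1124, 1000, 0]) cube([72, 72, 668]);
translate([531, 479, 567]) cube([593, 72, 101]);
translate([531, 1000, 567]) cube([593, 72, 101]);
translate([459, 551, 567]) cube([72, 449, 101]);
translate([1124, 551, 567]) cube([72, 449, 101]);


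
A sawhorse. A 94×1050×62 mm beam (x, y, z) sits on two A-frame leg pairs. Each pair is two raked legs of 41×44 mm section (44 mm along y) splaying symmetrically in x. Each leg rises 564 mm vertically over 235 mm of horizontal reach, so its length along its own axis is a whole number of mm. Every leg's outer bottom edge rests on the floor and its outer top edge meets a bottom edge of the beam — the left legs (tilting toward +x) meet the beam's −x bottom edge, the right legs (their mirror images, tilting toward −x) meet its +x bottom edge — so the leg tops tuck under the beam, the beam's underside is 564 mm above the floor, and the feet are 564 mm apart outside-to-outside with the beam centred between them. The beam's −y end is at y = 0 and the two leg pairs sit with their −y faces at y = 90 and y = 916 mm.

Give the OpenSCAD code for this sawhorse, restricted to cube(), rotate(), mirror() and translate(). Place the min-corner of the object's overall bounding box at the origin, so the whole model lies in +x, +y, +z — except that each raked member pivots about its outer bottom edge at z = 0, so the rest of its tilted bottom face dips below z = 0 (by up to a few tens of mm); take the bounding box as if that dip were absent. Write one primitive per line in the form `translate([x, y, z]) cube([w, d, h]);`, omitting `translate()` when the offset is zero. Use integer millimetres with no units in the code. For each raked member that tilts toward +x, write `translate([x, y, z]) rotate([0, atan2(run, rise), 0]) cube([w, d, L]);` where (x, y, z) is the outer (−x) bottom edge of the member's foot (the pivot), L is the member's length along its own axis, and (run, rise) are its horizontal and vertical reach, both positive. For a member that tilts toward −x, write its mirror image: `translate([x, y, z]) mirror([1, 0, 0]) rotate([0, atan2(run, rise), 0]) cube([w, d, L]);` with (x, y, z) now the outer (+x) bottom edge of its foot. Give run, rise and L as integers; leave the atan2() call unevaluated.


translate([235, 0, 564]) cube([94, 1050, 62]);
translate([0, 90, 0]) rotate([0, atan2(235, 564), 0]) cube([41, 44, 611]);
translate([564, 90, 0]) mirror([1, 0, 0]) rotate([0, atan2(235, 564), 0]) cube([41, 44, 611]);
translate([0, 916, 0]) rotate([0, atan2(235, 564), 0]) cube([41, 44, 611]);
translate([564, 916, 0]) mirror([1, 0, 0]) rotate([0, atan2(235, 564), 0]) cube([41, 44, 611]);


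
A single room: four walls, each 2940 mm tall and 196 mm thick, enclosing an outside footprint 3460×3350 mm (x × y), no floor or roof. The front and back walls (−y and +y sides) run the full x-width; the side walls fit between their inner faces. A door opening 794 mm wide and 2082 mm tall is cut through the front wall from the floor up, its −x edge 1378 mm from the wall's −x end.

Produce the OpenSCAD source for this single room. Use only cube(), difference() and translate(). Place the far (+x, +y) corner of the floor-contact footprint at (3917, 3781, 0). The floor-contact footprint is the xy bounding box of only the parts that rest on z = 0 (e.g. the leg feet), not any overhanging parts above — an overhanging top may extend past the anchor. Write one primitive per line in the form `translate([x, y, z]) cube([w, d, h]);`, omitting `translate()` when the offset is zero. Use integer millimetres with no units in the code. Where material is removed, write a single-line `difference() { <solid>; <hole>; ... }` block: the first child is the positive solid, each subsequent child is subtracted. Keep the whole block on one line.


difference() { translate([457, 431, 0]) cube([3460, 196, 2940]); translate([1835, 431, 0]) cube([794, 196, 2082]); }
translate([457, 3585, 0]) cube([3460, 196, 2940]);
translate([457, 627, 0]) cube([196, 2958, 2940]);
translate([3721, 627, 0]) cube([196, 2958, 2940]);


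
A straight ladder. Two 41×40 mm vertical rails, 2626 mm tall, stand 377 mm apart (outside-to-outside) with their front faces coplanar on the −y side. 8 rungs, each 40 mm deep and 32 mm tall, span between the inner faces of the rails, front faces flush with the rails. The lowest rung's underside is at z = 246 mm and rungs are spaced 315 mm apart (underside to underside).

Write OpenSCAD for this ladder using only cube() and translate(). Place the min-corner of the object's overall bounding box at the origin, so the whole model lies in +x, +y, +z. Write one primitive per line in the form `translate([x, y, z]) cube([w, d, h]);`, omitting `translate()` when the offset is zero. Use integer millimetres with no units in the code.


cube([41, 40, 2626]);
translate([336, 0, 0]) cube([41, 40, 2626]);
translate([41, 0, 246]) cube([295, 40, 32]);
translate([41, 0, 561]) cube([295, 40, 32]);
translate([41, 0, 876]) cube([295, 40, 32]);
translate([41, 0, 1191]) cube([295, 40, 32]);
translate([41, 0, 1506]) cube([295, 40, 32]);
translate([41, 0, 1821]) cube([295, 40, 32]);
translate([41, 0, 2136]) cube([295, 40, 32]);
translate([41, 0, 2451]) cube([295, 40, 32]);


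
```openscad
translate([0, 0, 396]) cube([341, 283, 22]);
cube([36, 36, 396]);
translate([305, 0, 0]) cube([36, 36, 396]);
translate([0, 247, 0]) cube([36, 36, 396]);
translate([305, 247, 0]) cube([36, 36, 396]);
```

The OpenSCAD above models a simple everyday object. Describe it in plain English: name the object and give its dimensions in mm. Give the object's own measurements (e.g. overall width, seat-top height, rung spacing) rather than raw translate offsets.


A simple wooden stool: a rectangular seat 341 mm (x) by 283 mm (y), 22 mm thick, top face at z = 418 mm, on four square legs, each 36×36 mm in cross-section. The legs rest on z = 0, each flush with a corner of the seat.


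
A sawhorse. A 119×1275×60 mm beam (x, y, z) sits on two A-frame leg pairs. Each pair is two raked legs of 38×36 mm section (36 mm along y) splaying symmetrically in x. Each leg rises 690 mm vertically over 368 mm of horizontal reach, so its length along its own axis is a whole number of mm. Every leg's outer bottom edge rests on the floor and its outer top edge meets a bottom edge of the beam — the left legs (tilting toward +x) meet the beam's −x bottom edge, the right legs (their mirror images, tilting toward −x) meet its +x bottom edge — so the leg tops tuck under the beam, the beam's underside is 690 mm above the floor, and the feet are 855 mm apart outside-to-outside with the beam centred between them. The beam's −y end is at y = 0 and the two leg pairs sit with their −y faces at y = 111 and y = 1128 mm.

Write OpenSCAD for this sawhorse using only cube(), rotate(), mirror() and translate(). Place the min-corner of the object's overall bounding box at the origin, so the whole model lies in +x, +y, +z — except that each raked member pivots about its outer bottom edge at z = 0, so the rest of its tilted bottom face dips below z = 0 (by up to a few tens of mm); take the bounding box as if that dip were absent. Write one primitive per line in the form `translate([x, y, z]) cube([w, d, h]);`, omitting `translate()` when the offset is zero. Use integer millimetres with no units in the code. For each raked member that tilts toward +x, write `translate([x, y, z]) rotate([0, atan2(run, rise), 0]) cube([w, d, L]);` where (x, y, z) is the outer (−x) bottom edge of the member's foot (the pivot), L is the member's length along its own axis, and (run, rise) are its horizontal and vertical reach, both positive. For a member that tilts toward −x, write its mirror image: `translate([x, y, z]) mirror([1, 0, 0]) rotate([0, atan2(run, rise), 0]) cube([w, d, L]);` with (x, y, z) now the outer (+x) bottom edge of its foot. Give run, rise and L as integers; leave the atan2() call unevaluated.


translate([368, 0, 690]) cube([119, 1275, 60]);
translate([0, 111, 0]) rotate([0, atan2(368, 690), 0]) cube([38, 36, 782]);
translate([855, 111, 0]) mirror([1, 0, 0]) rotate([0, atan2(368, 690), 0]) cube([38, 36, 782]);
translate([0, 1128, 0]) rotate([0, atan2(368, 690), 0]) cube([38, 36, 782]);
translate([855, 1128, 0]) mirror([1, 0, 0]) rotate([0, atan2(368, 690), 0]) cube([38, 36, 782]);


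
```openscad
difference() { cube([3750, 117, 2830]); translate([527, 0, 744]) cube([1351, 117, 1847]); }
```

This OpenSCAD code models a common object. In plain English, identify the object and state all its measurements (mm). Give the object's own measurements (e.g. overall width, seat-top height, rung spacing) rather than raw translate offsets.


A wall 3750 mm long (x), 117 mm thick (y), 2830 mm tall, with a rectangular window opening cut through it. The opening is 1351 mm wide and 1847 mm tall; its sill is at z = 744 mm and its near (−x) edge is 527 mm from the wall's −x end. The opening passes through the full wall thickness.


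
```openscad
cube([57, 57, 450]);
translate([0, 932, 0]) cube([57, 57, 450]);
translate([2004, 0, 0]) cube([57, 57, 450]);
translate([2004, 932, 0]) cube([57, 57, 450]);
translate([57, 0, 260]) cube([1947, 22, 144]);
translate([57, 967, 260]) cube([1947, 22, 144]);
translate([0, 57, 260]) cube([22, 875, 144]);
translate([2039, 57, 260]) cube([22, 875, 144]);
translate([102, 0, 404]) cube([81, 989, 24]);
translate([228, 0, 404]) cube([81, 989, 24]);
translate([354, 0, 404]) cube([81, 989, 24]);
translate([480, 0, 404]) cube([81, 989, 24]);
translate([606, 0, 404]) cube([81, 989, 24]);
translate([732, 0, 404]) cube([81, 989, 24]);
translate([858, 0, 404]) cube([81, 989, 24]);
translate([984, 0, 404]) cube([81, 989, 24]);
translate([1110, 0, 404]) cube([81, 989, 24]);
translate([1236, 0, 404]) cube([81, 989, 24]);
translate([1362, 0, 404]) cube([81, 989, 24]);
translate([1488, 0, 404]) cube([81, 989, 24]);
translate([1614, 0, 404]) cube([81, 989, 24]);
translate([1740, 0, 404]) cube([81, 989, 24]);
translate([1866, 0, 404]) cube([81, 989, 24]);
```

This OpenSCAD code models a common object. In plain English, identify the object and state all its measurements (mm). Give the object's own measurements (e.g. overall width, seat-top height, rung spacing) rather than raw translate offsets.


A bed frame 2061 mm long (x) by 989 mm wide (y). Four 57×57 mm corner posts, 450 mm tall, at the corners of the footprint. Four rails of 22 mm thickness and 144 mm height run between adjacent posts with their undersides at z = 260 mm, their outer faces flush with the outside of the frame (the two x-running rails run between the posts' inner faces; the two y-running rails run between the posts' inner faces). 15 slats, each 81 mm wide (x) and 24 mm thick, lie across the top of the two x-running rails, running the full 989 mm width of the frame in y; along x they sit between the end posts with a 45 mm gap after the −x posts and between neighbouring slats, leaving 57 mm before the +x posts.


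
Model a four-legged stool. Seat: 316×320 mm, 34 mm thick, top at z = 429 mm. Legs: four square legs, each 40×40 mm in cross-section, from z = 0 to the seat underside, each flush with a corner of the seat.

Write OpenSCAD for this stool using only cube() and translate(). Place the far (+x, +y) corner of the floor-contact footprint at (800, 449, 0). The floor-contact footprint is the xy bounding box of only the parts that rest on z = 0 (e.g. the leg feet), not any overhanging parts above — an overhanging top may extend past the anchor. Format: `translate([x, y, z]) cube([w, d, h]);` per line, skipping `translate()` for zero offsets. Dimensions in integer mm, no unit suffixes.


translate([484, 129, 395]) cube([316, 320, 34]);
translate([484, 129, 0]) cube([40, 40, 395]);
translate([760, 129, 0]) cube([40, 40, 395]);
translate([484, 409, 0]) cube([40, 40, 395]);
translate([760, 409, 0]) cube([40, 40, 395]);


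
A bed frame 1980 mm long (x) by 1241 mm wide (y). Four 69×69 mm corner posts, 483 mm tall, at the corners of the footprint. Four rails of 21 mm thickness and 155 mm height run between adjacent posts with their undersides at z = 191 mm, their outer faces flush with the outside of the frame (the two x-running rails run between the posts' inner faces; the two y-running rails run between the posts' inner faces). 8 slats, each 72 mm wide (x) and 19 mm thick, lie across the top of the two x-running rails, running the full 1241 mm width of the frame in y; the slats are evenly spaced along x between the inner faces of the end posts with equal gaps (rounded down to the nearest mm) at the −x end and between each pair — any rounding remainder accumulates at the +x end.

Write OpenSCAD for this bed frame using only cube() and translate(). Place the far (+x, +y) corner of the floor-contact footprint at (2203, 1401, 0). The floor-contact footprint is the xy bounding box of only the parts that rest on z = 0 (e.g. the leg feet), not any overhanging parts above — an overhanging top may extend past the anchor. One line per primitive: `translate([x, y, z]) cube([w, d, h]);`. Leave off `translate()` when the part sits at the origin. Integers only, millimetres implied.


// slat z = rail_z + rail_h = 191 + 155 = 346
// slat gap = ⌊(1842 − 8·72) / 9⌋ = 140
translate([223, 160, 0]) cube([69, 69, 483]);
translate([223, 1332, 0]) cube([69, 69, 483]);
translate([2134, 160, 0]) cube([69, 69, 483]);
translate([2134, 1332, 0]) cube([69, 69, 483]);
translate([292, 160, 191]) cube([1842, 21, 155]);
translate([292, 1380, 191]) cube([1842, 21, 155]);
translate([223, 229, 191]) cube([21, 1103, 155]);
translate([2182, 229, 191]) cube([21, 1103, 155]);
translate([432, 160, 346]) cube([72, 1241, 19]);
translate([644, 160, 346]) cube([72, 1241, 19]);
translate([856, 160, 346]) cube([72, 1241, 19]);
translate([1068, 160, 346]) cube([72, 1241, 19]);
translate([1280, 160, 346]) cube([72, 1241, 19]);
translate([1492, 160, 346]) cube([72, 1241, 19]);
translate([1704, 160, 346]) cube([72, 1241, 19]);
translate([1916, 160, 346]) cube([72, 1241, 19]);


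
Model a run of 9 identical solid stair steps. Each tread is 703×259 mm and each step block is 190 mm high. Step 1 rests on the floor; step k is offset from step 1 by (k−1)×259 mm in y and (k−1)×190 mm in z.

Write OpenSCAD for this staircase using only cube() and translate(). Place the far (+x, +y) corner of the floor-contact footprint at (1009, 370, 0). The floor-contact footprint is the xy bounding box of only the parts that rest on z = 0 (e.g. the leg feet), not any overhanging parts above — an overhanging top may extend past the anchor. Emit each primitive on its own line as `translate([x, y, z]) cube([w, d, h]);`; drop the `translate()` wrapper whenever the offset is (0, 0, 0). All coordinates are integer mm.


translate([306, 111, 0]) cube([703, 259, 190]);
translate([306, 370, 190]) cube([703, 259, 190]);
translate([306, 629, 380]) cube([703, 259, 190]);
translate([306, 888, 570]) cube([703, 259, 190]);
translate([306, 1147, 760]) cube([703, 259, 190]);
translate([306, 1406, 950]) cube([703, 259, 190]);
translate([306, 1665, 1140]) cube([703, 259, 190]);
translate([306, 1924, 1330]) cube([703, 259, 190]);
translate([306, 2183, 1520]) cube([703, 259, 190]);


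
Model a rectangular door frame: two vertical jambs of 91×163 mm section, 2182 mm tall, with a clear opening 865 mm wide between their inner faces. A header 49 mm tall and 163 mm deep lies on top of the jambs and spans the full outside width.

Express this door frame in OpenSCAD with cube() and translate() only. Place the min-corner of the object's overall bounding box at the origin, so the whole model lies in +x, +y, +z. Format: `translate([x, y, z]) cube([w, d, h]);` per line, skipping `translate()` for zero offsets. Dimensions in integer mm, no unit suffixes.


cube([91, 163, 2182]);
translate([956, 0, 0]) cube([91, 163, 2182]);
translate([0, 0, 2182]) cube([1047, 163, 49]);


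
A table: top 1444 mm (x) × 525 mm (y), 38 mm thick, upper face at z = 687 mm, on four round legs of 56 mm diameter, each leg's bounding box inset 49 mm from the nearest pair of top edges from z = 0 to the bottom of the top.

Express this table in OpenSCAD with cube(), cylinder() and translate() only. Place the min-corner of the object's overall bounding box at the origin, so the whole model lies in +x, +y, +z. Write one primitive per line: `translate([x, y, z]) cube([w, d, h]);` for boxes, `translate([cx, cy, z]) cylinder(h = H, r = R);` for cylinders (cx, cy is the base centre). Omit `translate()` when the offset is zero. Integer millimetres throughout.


translate([0, 0, 649]) cube([1444, 525, 38]);
translate([77, 77, 0]) cylinder(h = 649, r = 28);
translate([1367, 77, 0]) cylinder(h = 649, r = 28);
translate([77, 448, 0]) cylinder(h = 649, r = 28);
translate([1367, 448, 0]) cylinder(h = 649, r = 28);


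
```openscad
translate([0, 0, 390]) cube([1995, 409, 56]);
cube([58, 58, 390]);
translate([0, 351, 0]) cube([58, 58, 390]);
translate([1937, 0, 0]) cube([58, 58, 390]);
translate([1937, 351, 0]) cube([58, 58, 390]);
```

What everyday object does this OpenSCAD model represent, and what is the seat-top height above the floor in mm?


A bench. The seat-top height is 446 mm.

A long slab on four corner posts — a bench. The slab sits at z = 390 with thickness 56, so the top is 390 + 56 = 446 mm.


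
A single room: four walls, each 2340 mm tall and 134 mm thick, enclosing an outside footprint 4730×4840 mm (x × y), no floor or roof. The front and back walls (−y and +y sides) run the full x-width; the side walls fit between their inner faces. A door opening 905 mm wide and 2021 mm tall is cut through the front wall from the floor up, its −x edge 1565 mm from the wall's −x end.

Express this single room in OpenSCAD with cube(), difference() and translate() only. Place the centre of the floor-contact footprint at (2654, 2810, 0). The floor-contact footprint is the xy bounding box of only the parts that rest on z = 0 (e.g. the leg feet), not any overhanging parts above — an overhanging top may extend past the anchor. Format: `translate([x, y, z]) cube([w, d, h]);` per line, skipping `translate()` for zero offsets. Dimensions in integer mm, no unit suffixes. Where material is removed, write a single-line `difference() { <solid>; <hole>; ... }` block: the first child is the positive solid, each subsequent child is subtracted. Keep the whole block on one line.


difference() { translate([289, 390, 0]) cube([4730, 134, 2340]); translate([1854, 390, 0]) cube([905, 134, 2021]); }
translate([289, 5096, 0]) cube([4730, 134, 2340]);
translate([289, 524, 0]) cube([134, 4572, 2340]);
translate([4885, 524, 0]) cube([134, 4572, 2340]);


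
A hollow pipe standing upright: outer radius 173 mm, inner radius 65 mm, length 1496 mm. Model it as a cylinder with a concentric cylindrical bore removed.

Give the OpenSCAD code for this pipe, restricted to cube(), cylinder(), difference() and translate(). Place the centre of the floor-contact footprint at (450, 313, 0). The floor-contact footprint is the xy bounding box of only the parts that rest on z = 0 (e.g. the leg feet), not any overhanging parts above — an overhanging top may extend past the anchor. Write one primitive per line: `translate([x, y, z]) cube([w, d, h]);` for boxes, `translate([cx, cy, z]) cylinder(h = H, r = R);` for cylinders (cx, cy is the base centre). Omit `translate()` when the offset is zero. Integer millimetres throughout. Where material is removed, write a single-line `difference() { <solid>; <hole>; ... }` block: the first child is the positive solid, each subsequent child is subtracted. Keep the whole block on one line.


difference() { translate([450, 313, 0]) cylinder(h = 1496, r = 173); translate([450, 313, 0]) cylinder(h = 1496, r = 65); }


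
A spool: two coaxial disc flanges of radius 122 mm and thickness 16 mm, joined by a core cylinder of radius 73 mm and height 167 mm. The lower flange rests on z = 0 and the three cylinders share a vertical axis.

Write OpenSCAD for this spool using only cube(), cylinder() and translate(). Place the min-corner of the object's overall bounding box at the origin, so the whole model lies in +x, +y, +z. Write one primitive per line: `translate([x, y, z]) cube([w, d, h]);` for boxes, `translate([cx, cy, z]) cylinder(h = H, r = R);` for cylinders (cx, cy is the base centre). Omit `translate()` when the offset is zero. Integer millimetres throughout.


translate([122, 122, 0]) cylinder(h = 16, r = 122);
translate([122, 122, 16]) cylinder(h = 167, r = 73);
translate([122, 122, 183]) cylinder(h = 16, r = 122);


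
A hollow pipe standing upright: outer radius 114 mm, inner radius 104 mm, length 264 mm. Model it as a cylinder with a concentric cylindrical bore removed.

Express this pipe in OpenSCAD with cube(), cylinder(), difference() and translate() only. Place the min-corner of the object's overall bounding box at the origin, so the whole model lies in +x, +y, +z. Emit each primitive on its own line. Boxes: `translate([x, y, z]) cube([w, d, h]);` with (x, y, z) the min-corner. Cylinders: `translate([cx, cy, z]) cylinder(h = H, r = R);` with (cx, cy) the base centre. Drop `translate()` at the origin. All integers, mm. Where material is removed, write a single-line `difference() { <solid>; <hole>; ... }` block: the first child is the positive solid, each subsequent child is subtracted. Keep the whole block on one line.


difference() { translate([114, 114, 0]) cylinder(h = 264, r = 114); translate([114, 114, 0]) cylinder(h = 264, r = 104); }


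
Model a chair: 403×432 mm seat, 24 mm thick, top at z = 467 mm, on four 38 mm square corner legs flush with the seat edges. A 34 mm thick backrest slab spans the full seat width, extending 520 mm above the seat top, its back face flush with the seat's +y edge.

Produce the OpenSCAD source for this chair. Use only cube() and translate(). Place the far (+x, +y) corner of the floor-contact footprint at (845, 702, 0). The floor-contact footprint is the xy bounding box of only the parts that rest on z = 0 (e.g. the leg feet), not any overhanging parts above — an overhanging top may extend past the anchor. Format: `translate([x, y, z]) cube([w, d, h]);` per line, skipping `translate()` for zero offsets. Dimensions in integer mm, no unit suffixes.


// leg_h = 467 - 24 = 443
translate([442, 270, 443]) cube([403, 432, 24]);
translate([442, 270, 0]) cube([38, 38, 443]);
translate([807, 270, 0]) cube([38, 38, 443]);
translate([442, 664, 0]) cube([38, 38, 443]);
translate([807, 664, 0]) cube([38, 38, 443]);
translate([442, 668, 467]) cube([403, 34, 520]);


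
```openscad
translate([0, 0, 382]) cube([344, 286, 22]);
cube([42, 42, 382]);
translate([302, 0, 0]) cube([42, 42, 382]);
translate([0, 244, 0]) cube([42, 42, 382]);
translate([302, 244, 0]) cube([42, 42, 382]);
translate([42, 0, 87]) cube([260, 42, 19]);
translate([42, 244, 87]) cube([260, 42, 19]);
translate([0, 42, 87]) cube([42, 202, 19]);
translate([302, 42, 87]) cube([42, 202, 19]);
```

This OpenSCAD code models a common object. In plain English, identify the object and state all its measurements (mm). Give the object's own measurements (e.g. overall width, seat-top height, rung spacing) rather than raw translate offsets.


A simple wooden stool: a rectangular seat 344 mm (x) by 286 mm (y), 22 mm thick, top face at z = 404 mm, on four square legs, each 42×42 mm in cross-section. The legs rest on z = 0, each flush with a corner of the seat. Four stretchers, 42 mm wide and 19 mm tall, connect adjacent legs with their undersides at z = 87 mm, each running between the inner faces of the legs it joins and aligned with the legs' outer faces on the other axis.


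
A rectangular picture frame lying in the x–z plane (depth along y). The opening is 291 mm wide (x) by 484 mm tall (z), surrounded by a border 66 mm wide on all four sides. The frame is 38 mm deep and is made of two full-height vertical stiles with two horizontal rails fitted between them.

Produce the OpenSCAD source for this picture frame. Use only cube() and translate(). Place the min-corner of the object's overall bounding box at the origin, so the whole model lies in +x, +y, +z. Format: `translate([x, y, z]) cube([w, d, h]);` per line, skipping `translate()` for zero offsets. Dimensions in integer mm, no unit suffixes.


cube([66, 38, 616]);
translate([357, 0, 0]) cube([66, 38, 616]);
translate([66, 0, 0]) cube([291, 38, 66]);
translate([66, 0, 550]) cube([291, 38, 66]);


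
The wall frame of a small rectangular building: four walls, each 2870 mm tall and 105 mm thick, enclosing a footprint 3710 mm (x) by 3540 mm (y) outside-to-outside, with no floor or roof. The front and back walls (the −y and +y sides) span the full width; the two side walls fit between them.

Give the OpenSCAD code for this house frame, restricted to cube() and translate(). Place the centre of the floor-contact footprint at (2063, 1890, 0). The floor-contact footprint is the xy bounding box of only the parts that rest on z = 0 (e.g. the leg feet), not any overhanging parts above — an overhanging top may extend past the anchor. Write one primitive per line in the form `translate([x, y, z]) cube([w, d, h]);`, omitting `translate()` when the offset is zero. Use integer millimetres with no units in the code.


translate([208, 120, 0]) cube([3710, 105, 2870]);
translate([208, 3555, 0]) cube([3710, 105, 2870]);
translate([208, 225, 0]) cube([105, 3330, 2870]);
translate([3813, 225, 0]) cube([105, 3330, 2870]);


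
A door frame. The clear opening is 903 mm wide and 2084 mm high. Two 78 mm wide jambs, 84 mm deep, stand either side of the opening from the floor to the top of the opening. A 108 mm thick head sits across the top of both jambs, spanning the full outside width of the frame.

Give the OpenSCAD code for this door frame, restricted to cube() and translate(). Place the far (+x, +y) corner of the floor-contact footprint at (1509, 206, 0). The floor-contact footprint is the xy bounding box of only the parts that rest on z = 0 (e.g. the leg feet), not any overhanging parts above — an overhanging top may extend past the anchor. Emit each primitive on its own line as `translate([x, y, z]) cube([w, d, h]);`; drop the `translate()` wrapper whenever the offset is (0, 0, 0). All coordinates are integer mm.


translate([450, 122, 0]) cube([78, 84, 2084]);
translate([1431, 122, 0]) cube([78, 84, 2084]);
translate([450, 122, 2084]) cube([1059, 84, 108]);


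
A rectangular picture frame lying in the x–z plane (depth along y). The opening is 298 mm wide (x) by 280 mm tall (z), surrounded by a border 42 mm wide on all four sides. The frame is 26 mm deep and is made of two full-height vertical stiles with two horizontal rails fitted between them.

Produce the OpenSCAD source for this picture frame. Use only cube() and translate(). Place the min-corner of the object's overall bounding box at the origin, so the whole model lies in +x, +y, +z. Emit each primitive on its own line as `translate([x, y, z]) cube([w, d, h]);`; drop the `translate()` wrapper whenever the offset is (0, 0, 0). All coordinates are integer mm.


cube([42, 26, 364]);
translate([340, 0, 0]) cube([42, 26, 364]);
translate([42, 0, 0]) cube([298, 26, 42]);
translate([42, 0, 322]) cube([298, 26, 42]);


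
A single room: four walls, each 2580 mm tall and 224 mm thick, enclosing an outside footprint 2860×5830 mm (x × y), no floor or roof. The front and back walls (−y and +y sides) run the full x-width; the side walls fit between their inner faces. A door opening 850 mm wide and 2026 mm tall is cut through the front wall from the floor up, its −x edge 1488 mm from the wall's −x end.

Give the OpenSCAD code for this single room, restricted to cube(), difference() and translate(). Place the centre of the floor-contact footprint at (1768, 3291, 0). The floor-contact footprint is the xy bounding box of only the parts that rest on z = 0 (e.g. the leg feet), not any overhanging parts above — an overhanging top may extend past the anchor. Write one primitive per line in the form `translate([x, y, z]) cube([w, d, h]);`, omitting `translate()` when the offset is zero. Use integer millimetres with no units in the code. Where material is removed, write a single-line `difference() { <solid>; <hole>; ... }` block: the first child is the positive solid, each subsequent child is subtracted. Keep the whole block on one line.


difference() { translate([338, 376, 0]) cube([2860, 224, 2580]); translate([1826, 376, 0]) cube([850, 224, 2026]); }
translate([338, 5982, 0]) cube([2860, 224, 2580]);
translate([338, 600, 0]) cube([224, 5382, 2580]);
translate([2974, 600, 0]) cube([224, 5382, 2580]);


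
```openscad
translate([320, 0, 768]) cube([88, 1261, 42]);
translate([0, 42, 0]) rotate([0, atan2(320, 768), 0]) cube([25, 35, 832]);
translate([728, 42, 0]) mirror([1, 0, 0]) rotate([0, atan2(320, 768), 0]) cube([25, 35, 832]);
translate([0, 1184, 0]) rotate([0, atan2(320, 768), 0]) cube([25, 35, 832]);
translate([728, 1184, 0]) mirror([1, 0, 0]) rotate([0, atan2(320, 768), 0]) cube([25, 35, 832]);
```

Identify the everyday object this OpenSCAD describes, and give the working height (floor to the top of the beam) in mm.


A sawhorse. The overall height is 810 mm.

A beam across two mirrored pairs of raked legs — a sawhorse. The beam's underside is at z = 768 (matching the legs' vertical rise in atan2(320, 768)) and the beam is 42 mm tall, so its top is at 768 + 42 = 810 mm. The raked legs top out at the beam's underside, so that is the highest point.


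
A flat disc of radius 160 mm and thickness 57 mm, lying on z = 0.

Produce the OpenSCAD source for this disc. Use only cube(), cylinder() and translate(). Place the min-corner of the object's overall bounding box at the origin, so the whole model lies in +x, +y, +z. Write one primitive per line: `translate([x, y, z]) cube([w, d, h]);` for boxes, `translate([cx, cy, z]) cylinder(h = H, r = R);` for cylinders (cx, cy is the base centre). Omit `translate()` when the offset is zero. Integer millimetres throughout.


translate([160, 160, 0]) cylinder(h = 57, r = 160);


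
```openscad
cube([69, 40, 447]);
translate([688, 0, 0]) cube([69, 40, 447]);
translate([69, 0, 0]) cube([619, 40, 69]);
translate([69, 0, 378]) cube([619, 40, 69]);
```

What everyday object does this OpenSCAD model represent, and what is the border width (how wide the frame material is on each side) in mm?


A picture frame. The border width is 69 mm.

Four thin pieces enclosing a rectangular opening — a picture frame. The two full-height stiles are 447 mm tall; the top rail sits at z = 378 and is 69 mm tall, so the border above the opening is 447 − 378 = 69 mm, matching the stile x-width.


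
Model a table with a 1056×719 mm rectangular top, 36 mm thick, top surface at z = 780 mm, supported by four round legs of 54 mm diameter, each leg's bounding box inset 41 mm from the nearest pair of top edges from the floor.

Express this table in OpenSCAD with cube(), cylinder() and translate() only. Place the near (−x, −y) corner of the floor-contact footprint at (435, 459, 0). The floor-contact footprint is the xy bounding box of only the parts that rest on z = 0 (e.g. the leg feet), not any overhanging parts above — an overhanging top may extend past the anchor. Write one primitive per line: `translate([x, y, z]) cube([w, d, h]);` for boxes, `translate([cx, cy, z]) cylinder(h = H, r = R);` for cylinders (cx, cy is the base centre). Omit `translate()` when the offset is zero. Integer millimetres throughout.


translate([394, 418, 744]) cube([1056, 719, 36]);
translate([462, 486, 0]) cylinder(h = 744, r = 27);
translate([1382, 486, 0]) cylinder(h = 744, r = 27);
translate([462, 1069, 0]) cylinder(h = 744, r = 27);
translate([1382, 1069, 0]) cylinder(h = 744, r = 27);


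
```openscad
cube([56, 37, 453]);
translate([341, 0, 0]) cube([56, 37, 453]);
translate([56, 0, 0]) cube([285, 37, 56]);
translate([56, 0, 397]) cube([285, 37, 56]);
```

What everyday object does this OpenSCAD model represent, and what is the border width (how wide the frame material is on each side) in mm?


A picture frame. The border width is 56 mm.

Four thin pieces enclosing a rectangular opening — a picture frame. The two full-height stiles are 453 mm tall; the top rail sits at z = 397 and is 56 mm tall, so the border above the opening is 453 − 397 = 56 mm, matching the stile x-width.


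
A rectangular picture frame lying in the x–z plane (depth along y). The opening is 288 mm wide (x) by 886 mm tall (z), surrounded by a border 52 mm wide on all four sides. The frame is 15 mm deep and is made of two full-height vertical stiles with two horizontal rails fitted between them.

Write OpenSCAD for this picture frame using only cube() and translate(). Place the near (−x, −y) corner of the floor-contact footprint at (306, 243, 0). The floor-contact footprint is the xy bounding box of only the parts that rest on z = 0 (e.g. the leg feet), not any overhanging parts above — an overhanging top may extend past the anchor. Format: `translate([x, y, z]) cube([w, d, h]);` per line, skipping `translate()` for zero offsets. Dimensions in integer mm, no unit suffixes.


translate([306, 243, 0]) cube([52, 15, 990]);
translate([646, 243, 0]) cube([52, 15, 990]);
translate([358, 243, 0]) cube([288, 15, 52]);
translate([358, 243, 938]) cube([288, 15, 52]);


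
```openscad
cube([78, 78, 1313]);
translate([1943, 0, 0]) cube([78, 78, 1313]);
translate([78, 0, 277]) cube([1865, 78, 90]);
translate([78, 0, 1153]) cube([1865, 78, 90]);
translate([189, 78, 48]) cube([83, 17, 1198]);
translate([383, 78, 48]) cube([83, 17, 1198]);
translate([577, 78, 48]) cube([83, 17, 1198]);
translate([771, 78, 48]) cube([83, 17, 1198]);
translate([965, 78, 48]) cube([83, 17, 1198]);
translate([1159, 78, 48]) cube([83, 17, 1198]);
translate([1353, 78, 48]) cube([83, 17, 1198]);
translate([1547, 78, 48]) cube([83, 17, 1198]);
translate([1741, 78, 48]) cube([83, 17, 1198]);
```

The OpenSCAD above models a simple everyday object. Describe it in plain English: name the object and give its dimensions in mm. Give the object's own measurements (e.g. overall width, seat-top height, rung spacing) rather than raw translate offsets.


A fence section. Two 78×78 mm posts, 1313 mm tall, stand on the floor with a clear span of 1865 mm between their inner faces. Two horizontal rails of 78×90 mm section span the gap between the posts with their undersides at z = 277 mm and z = 1153 mm, flush with the posts' −y face. 9 pickets, each 83 mm wide, 17 mm thick and 1198 mm tall, are fixed to the +y face of the rails with their bottoms at z = 48 mm, spaced across the span with a 111 mm gap after the −x post and between neighbouring pickets, with 119 mm left before the +x post.
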